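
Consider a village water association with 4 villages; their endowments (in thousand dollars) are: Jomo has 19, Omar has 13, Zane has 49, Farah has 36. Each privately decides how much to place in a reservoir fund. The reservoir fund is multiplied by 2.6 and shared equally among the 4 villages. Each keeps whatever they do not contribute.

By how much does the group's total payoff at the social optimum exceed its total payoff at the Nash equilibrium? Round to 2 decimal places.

187.20 thousand dollars

The private return per contributed unit is 2.6/4 = 0.6500 < 1 for every player regardless of endowment, so the Nash equilibrium is zero contribution and the group total is Σ E_j = 19 + 13 + 49 + 36 = 117.
Each contributed unit returns 2.600 to the group, so the social optimum is full contribution by everyone: group total = 2.600 × 117 = 304.20.
Efficiency loss = (2.600 − 1) × 117 = 187.20.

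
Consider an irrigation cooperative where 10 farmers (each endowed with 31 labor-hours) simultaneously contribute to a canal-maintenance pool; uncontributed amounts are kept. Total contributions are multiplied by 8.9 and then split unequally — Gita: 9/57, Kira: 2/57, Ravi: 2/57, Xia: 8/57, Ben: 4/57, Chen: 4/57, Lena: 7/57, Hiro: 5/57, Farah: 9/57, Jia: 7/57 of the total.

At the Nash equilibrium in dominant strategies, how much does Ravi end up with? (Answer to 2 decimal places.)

A player with share s gets back 8.9·s per unit contributed, so full contribution is dominant for anyone with s > 1/8.9 = 0.1124 and zero contribution is dominant for anyone below.
Gita, Xia, Lena, Farah and Jia are above the threshold, contributing 31 each; the remaining 5 contribute 0. Total contributed: 155.
Ravi keeps 31 and receives 8.9 × 155 × 2/57 = 48.40 from the canal-maintenance pool, for a payoff of 79.40.

79.40 labor-hours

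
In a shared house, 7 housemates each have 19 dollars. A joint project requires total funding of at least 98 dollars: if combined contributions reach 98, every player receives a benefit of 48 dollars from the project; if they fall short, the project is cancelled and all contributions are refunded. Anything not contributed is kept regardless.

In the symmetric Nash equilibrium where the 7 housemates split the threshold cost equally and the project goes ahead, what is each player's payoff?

Equal share of the threshold: 98/7 = 14.
At this profile no one gains by cutting their contribution: any cut drops the total below 98, the project is cancelled, contributions are refunded, and the deviator ends with 19, which is less than 19 − 14 + 48 = 53. Contributing more than 14 just wastes the excess. So contributing exactly 14 is a best response.
Each player's payoff: 19 − 14 + 48 = 53.

53 dollars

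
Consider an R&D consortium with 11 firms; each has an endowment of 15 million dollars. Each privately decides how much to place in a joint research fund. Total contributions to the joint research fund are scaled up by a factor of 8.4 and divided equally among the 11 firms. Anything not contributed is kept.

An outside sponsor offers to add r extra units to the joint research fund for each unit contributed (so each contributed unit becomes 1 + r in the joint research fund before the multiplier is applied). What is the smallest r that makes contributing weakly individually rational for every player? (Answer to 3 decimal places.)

0.310

With matching at rate r, one contributed unit becomes (1 + r) in the joint research fund and returns 8.4 × (1 + r) / 11 to the contributor.
Setting this equal to 1: 1 + r = 11/8.4 = 1.3095.
So the minimum matching rate is r = 1.3095 − 1 = 0.310.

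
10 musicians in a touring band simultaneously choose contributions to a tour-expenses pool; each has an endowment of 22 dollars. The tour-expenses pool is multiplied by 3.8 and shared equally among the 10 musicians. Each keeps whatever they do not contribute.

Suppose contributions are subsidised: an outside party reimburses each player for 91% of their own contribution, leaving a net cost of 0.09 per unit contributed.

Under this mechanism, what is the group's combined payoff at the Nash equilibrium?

1036.20 dollars

The effective private return per unit is now (3.8/10) / 0.09 = 4.2222 > 1, so every player's dominant strategy flips to full contribution.
So the Nash equilibrium is full contribution by all 10; the group earns 10 × (22 × 0.91 + 3.8 × 22) = 1036.20.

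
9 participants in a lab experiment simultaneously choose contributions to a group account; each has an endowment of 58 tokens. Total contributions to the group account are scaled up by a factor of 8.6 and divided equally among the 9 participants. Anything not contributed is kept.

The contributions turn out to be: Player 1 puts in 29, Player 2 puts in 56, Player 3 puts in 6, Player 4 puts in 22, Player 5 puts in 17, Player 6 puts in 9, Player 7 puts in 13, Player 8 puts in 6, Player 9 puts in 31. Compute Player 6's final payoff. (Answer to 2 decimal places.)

Total contributed: 29 + 56 + 6 + 22 + 17 + 9 + 13 + 6 + 31 = 189.
Each receives 8.6 × 189 / 9 = 180.60 from the group account.
Player 6 keeps 58 − 9 = 49, so Player 6's payoff is 49 + 180.60 = 229.60.

229.60 tokens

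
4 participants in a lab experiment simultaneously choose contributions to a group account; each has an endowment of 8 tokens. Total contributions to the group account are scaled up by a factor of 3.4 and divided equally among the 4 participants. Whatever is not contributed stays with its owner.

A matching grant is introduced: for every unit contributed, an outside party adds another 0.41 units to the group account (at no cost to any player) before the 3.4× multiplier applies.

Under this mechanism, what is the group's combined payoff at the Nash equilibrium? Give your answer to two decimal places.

Under the mechanism each unit contributed yields 3.4 × 1.41 / 4 = 1.1985 back to its contributor per unit of net cost, which exceeds 1, making full contribution the dominant choice for everyone.
So the Nash equilibrium is full contribution by all 4; the group earns 3.4 × 1.41 × 32 = 153.41.

153.41 tokens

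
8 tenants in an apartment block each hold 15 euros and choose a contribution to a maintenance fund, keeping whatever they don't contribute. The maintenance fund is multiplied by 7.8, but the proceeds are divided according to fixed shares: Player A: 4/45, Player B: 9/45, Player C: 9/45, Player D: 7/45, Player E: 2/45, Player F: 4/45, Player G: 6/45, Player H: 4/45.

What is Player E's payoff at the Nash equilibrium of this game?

35.80 euros

A player with share s gets back 7.8·s per unit contributed, so full contribution is dominant for anyone with s > 1/7.8 = 0.1282 and zero contribution is dominant for anyone below.
Player B, Player C, Player D and Player G clear that bar, contributing 15 each; the remaining 4 contribute 0. Total contributed: 60.
Player E keeps 15 and receives 7.8 × 60 × 2/45 = 20.80 from the maintenance fund, for a payoff of 35.80.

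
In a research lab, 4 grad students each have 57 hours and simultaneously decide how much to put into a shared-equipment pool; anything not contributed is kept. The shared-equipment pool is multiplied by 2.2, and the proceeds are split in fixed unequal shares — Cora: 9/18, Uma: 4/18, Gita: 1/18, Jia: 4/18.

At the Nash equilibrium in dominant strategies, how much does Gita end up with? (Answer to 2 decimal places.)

63.97 hours

For player j, contributing a unit is worthwhile iff 2.2 × (j's share) ≥ 1, i.e. iff j's share is at least 0.4545.
The only share above 0.4545 is Cora's 9/18, contributing 57; the remaining 3 contribute 0. Total contributed: 57.
Gita keeps 57 and receives 2.2 × 57 × 1/18 = 6.97 from the shared-equipment pool, for a payoff of 63.97.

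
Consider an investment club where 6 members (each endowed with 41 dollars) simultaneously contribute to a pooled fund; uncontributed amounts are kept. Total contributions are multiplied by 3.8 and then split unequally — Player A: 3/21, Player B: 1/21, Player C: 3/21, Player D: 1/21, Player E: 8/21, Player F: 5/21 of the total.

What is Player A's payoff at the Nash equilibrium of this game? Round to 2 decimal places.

63.26 dollars

Player j's private return per contributed unit is 3.8 × (j's share). Contributing is weakly dominant for j when that share is at least 1/3.8 = 0.2632, and contributing 0 is dominant otherwise.
Only Player E (8/21) clears that bar, contributing 41; the remaining 5 contribute 0. Total contributed: 41.
Player A keeps 41 and receives 3.8 × 41 × 3/21 = 22.26 from the pooled fund, for a payoff of 63.26.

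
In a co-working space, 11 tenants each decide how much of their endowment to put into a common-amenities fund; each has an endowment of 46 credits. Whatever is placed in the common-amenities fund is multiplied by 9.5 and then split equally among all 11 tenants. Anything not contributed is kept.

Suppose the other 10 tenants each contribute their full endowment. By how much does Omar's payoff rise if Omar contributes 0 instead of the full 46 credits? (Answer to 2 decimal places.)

Switching from a contribution of 46 to 0 lets Omar keep an extra 46 credits, but lowers the common-amenities fund by 46, which costs Omar their own share of that drop: 9.5/11 × 46 = 39.73.
Net gain = 46 − 39.73 = 6.27. The private return per contributed unit (0.8636) is below 1, so free-riding is indeed the best response regardless of what the others do.

6.27 credits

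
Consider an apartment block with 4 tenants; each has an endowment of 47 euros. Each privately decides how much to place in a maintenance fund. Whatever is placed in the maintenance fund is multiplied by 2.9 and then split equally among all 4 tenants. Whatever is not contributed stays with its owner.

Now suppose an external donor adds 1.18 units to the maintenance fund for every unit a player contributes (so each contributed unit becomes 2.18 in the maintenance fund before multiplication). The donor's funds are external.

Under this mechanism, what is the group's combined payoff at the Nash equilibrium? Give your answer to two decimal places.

1188.54 euros

The effective private return per unit is now 2.9 × 2.18 / 4 = 1.5805 > 1, so every player's dominant strategy flips to full contribution.
So the Nash equilibrium is full contribution by all 4; the group earns 2.9 × 2.18 × 188 = 1188.54.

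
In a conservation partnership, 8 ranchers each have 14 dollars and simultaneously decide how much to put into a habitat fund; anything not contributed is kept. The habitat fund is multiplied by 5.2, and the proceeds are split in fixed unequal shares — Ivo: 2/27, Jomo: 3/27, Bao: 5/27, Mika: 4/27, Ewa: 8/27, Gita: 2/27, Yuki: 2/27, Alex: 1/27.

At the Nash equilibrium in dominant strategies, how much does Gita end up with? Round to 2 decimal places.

19.39 dollars

Player j's private return per contributed unit is 5.2 × (j's share). Contributing is weakly dominant for j when that share is at least 1/5.2 = 0.1923, and contributing 0 is dominant otherwise.
Ewa alone (share 8/27) is above the threshold, contributing 14; the remaining 7 contribute 0. Total contributed: 14.
Gita keeps 14 and receives 5.2 × 14 × 2/27 = 5.39 from the habitat fund, for a payoff of 19.39.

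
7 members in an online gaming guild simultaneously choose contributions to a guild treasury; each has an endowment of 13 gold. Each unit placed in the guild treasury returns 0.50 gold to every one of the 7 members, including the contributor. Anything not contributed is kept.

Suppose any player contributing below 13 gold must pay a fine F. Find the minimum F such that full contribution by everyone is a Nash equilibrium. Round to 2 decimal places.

6.50 gold

Given the others contribute fully, the best deviation is to contribute 0 (any partial contribution still incurs the fine and gives up units whose private return 0.50 is below 1).
Deviating from 13 to 0 saves 13 gold but forfeits the deviator's share of the drop in the guild treasury: 0.50 × 13 = 6.50.
So the deviation gain is 13 − 6.50 = 6.50, and the fine must be at least 6.50 gold to wipe it out.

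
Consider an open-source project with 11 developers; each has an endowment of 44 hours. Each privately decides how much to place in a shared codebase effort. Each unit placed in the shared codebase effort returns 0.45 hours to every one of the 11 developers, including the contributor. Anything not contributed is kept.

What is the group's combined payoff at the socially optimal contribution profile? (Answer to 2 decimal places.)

2395.80 hours

Each contributed unit returns 4.950 to the group as a whole (0.45 to each of 11 players), which exceeds 1, so the social optimum is full contribution: group total = 4.950 × 484 = 2395.80.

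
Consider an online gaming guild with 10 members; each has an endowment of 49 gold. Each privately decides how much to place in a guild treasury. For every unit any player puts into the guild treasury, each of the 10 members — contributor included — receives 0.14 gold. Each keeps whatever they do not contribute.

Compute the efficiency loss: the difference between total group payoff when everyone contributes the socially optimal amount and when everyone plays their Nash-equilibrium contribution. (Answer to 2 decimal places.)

196.00 gold

The private return per contributed unit is 0.14 < 1, so contributing 0 is dominant for every player. At the Nash equilibrium everyone keeps their 49, and the group total is 10 × 49 = 490.
Each contributed unit returns 1.400 to the group as a whole (0.14 to each of 10 players), which exceeds 1, so the social optimum is full contribution: group total = 1.400 × 490 = 686.00.
Efficiency loss = 686.00 − 490 = 196.00.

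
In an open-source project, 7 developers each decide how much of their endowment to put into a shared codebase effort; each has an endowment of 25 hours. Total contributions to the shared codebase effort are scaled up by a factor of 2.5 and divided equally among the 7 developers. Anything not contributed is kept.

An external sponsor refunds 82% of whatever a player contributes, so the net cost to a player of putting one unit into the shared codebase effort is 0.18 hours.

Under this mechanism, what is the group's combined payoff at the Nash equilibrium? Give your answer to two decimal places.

581.00 hours

Under the mechanism each unit contributed yields (2.5/7) / 0.18 = 1.9841 back to its contributor per unit of net cost, which exceeds 1, making full contribution the dominant choice for everyone.
So the Nash equilibrium is full contribution by all 7; the group earns 7 × (25 × 0.82 + 2.5 × 25) = 581.00.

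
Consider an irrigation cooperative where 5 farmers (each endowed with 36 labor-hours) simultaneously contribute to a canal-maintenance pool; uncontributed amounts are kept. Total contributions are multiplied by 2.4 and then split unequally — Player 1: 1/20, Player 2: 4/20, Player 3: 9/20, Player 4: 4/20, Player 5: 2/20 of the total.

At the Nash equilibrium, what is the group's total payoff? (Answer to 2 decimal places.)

A player with share s gets back 2.4·s per unit contributed, so full contribution is dominant for anyone with s > 1/2.4 = 0.4167 and zero contribution is dominant for anyone below.
Only Player 3 (9/20) clears that bar, contributing 36; the remaining 4 contribute 0. Total contributed: 36.
The canal-maintenance pool pays out 2.4 × 36 = 86.40 in total (split across the unequal shares, but the aggregate is all that matters for the group sum).
The 4 free-riders keep 36 each, adding 144. Group total = 144 + 86.40 = 230.40.

230.40 labor-hours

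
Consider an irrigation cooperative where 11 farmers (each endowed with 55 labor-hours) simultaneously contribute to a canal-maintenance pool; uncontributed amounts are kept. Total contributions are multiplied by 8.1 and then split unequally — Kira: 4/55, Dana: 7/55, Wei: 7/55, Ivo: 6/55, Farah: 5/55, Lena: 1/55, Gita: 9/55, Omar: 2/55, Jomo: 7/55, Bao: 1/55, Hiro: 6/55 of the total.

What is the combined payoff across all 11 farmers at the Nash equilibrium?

2167.00 labor-hours

Each unit j contributes comes back to j as 8.1 × (j's share), so j prefers to contribute only if that share exceeds 1/8.1 = 0.1235; otherwise keeping the unit dominates.
Dana, Wei, Gita and Jomo are above the threshold, contributing 55 each; the remaining 7 contribute 0. Total contributed: 220.
The canal-maintenance pool pays out 8.1 × 220 = 1782.00 in total (split across the unequal shares, but the aggregate is all that matters for the group sum).
The 7 free-riders keep 55 each, adding 385. Group total = 385 + 1782.00 = 2167.00.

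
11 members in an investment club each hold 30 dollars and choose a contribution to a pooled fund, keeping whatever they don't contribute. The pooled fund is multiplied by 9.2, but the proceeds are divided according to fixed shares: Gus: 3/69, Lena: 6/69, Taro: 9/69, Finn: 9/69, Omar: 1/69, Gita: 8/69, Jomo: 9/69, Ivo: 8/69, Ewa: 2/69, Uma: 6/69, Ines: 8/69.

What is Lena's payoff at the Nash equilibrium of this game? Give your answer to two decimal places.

174.00 dollars

Each unit j contributes comes back to j as 9.2 × (j's share), so j prefers to contribute only if that share exceeds 1/9.2 = 0.1087; otherwise keeping the unit dominates.
Taro, Finn, Gita, Jomo, Ivo and Ines clear that bar, contributing 30 each; the remaining 5 contribute 0. Total contributed: 180.
Lena keeps 30 and receives 9.2 × 180 × 6/69 = 144.00 from the pooled fund, for a payoff of 174.00.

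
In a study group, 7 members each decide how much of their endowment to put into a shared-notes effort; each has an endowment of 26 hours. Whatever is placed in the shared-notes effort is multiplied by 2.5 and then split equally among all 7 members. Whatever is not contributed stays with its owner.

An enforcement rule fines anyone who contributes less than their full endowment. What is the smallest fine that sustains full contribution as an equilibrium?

16.71 hours

Given the others contribute fully, the best deviation is to contribute 0 (any partial contribution still incurs the fine and gives up units whose private return 0.3571 is below 1).
Deviating from 26 to 0 saves 26 hours but forfeits the deviator's share of the drop in the shared-notes effort: 2.5/7 × 26 = 9.29.
So the deviation gain is 26 − 9.29 = 16.71, and the fine must be at least 16.71 hours to wipe it out.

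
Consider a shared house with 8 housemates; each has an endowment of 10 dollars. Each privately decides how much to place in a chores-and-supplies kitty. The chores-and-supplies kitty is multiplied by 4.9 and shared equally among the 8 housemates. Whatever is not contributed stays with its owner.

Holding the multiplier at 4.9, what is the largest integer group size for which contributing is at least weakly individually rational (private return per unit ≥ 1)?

Private return per unit is 4.9/(group size), which is ≥ 1 whenever the group size is ≤ 4.9.
The largest such integer is 4.

4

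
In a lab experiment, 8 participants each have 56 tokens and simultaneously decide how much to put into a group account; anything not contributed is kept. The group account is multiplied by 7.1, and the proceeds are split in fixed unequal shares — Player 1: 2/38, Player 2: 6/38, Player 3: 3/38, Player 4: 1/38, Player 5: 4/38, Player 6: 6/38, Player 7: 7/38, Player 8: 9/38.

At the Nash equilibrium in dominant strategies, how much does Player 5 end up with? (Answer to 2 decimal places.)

A player with share s gets back 7.1·s per unit contributed, so full contribution is dominant for anyone with s > 1/7.1 = 0.1408 and zero contribution is dominant for anyone below.
Player 2, Player 6, Player 7 and Player 8 clear that bar, contributing 56 each; the remaining 4 contribute 0. Total contributed: 224.
Player 5 keeps 56 and receives 7.1 × 224 × 4/38 = 167.41 from the group account, for a payoff of 223.41.

223.41 tokens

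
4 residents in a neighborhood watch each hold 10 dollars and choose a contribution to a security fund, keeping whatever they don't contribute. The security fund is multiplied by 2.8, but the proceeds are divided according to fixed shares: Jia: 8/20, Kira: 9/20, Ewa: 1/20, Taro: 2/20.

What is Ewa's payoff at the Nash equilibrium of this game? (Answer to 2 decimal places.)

For player j, contributing a unit is worthwhile iff 2.8 × (j's share) ≥ 1, i.e. iff j's share is at least 0.3571.
Jia and Kira are above the threshold, contributing 10 each; the remaining 2 contribute 0. Total contributed: 20.
Ewa keeps 10 and receives 2.8 × 20 × 1/20 = 2.80 from the security fund, for a payoff of 12.80.

12.80 dollars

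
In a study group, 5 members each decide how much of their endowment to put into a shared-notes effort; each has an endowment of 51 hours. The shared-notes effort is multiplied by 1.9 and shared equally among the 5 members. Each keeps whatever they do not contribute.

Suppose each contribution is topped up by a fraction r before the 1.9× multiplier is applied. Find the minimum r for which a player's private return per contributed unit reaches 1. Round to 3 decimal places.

1.632

With matching at rate r, one contributed unit becomes (1 + r) in the shared-notes effort and returns 1.9 × (1 + r) / 5 to the contributor.
Setting this equal to 1: 1 + r = 5/1.9 = 2.6316.
So the minimum matching rate is r = 2.6316 − 1 = 1.632.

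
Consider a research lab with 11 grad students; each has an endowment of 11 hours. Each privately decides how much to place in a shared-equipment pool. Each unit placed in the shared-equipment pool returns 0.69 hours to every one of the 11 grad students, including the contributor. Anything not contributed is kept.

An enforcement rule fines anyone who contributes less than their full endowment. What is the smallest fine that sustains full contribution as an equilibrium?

3.41 hours

Given the others contribute fully, the best deviation is to contribute 0 (any partial contribution still incurs the fine and gives up units whose private return 0.69 is below 1).
Deviating from 11 to 0 saves 11 hours but forfeits the deviator's share of the drop in the shared-equipment pool: 0.69 × 11 = 7.59.
So the deviation gain is 11 − 7.59 = 3.41, and the fine must be at least 3.41 hours to wipe it out.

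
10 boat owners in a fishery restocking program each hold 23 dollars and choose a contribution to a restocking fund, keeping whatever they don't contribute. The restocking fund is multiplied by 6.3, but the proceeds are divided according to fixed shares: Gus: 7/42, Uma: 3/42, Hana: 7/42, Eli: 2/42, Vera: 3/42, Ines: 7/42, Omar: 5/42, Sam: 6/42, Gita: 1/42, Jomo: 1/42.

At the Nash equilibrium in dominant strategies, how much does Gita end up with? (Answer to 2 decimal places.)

33.35 dollars

Player j's private return per contributed unit is 6.3 × (j's share). Contributing is weakly dominant for j when that share is at least 1/6.3 = 0.1587, and contributing 0 is dominant otherwise.
Gus, Hana and Ines clear that bar, contributing 23 each; the remaining 7 contribute 0. Total contributed: 69.
Gita keeps 23 and receives 6.3 × 69 × 1/42 = 10.35 from the restocking fund, for a payoff of 33.35.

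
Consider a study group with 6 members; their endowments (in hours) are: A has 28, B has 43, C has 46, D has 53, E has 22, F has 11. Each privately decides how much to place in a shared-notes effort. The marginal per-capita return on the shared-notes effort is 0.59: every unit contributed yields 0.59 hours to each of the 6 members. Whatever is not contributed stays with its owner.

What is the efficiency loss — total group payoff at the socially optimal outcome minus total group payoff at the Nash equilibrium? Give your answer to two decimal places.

515.62 hours

The private return per contributed unit is 0.59 < 1 for everyone, so the Nash equilibrium is zero contribution and the group total is Σ E_j = 28 + 43 + 46 + 53 + 22 + 11 = 203.
Each contributed unit returns 3.540 to the group, so the social optimum is full contribution by everyone: group total = 3.540 × 203 = 718.62.
Efficiency loss = (3.540 − 1) × 203 = 515.62.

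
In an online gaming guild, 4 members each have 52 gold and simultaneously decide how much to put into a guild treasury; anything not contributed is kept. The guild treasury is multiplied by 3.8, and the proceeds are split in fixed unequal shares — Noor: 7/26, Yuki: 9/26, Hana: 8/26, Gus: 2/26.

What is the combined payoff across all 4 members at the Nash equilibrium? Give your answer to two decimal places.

644.80 gold

Each unit j contributes comes back to j as 3.8 × (j's share), so j prefers to contribute only if that share exceeds 1/3.8 = 0.2632; otherwise keeping the unit dominates.
The shares above 0.2632 belong to Noor, Yuki and Hana, contributing 52 each; the remaining 1 contribute 0. Total contributed: 156.
The guild treasury pays out 3.8 × 156 = 592.80 in total (split across the unequal shares, but the aggregate is all that matters for the group sum).
The 1 free-riders keep 52 each, adding 52. Group total = 52 + 592.80 = 644.80.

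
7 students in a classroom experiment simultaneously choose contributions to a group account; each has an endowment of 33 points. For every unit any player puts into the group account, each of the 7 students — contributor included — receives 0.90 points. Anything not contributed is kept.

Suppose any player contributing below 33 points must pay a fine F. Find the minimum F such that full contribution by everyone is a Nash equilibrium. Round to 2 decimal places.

3.30 points

Given the others contribute fully, the best deviation is to contribute 0 (any partial contribution still incurs the fine and gives up units whose private return 0.90 is below 1).
Deviating from 33 to 0 saves 33 points but forfeits the deviator's share of the drop in the group account: 0.90 × 33 = 29.70.
So the deviation gain is 33 − 29.70 = 3.30, and the fine must be at least 3.30 points to wipe it out.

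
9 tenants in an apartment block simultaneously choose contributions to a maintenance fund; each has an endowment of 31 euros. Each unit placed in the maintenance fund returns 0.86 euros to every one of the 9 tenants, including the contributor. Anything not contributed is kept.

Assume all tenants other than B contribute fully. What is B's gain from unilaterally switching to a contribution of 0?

4.34 euros

Switching from a contribution of 31 to 0 lets B keep an extra 31 euros, but lowers the maintenance fund by 31, which costs B their own share of that drop: 0.86 × 31 = 26.66.
Net gain = 31 − 26.66 = 4.34. The private return per contributed unit (0.86) is below 1, so free-riding is indeed the best response regardless of what the others do.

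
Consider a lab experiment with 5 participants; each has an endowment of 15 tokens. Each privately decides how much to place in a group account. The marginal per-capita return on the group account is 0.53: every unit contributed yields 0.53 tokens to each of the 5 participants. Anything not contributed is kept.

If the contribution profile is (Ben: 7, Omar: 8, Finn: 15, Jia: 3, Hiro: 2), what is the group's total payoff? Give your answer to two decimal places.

132.75 tokens

Total contributed: 7 + 8 + 15 + 3 + 2 = 35; total kept: 5 × 15 − 35 = 40.
The group account pays out 0.53 × 5 × 35 = 92.75 in aggregate.
Group total = 40 + 92.75 = 132.75.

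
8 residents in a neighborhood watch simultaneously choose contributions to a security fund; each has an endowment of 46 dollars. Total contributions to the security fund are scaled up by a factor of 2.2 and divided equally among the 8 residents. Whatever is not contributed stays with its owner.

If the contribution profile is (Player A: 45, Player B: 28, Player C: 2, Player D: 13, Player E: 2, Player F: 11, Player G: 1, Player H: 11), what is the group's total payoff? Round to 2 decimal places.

503.60 dollars

Total contributed: 45 + 28 + 2 + 13 + 2 + 11 + 1 + 11 = 113; total kept: 8 × 46 − 113 = 255.
The security fund pays out 2.2 × 113 = 248.60 in aggregate.
Group total = 255 + 248.60 = 503.60.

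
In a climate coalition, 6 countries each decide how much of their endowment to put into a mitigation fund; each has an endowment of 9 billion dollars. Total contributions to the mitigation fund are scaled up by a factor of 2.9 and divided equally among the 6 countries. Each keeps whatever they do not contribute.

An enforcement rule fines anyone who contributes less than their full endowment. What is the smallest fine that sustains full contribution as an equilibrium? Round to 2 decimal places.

Given the others contribute fully, the best deviation is to contribute 0 (any partial contribution still incurs the fine and gives up units whose private return 0.4833 is below 1).
Deviating from 9 to 0 saves 9 billion dollars but forfeits the deviator's share of the drop in the mitigation fund: 2.9/6 × 9 = 4.35.
So the deviation gain is 9 − 4.35 = 4.65, and the fine must be at least 4.65 billion dollars to wipe it out.

4.65 billion dollars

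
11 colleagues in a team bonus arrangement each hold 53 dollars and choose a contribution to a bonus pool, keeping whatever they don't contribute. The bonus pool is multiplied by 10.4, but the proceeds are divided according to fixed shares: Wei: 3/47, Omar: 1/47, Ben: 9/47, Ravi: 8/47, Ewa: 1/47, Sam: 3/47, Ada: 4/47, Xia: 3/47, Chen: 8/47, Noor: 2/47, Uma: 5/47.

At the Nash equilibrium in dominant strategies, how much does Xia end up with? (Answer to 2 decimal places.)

193.73 dollars

Each unit j contributes comes back to j as 10.4 × (j's share), so j prefers to contribute only if that share exceeds 1/10.4 = 0.0962; otherwise keeping the unit dominates.
Ben, Ravi, Chen and Uma are above the threshold, contributing 53 each; the remaining 7 contribute 0. Total contributed: 212.
Xia keeps 53 and receives 10.4 × 212 × 3/47 = 140.73 from the bonus pool, for a payoff of 193.73.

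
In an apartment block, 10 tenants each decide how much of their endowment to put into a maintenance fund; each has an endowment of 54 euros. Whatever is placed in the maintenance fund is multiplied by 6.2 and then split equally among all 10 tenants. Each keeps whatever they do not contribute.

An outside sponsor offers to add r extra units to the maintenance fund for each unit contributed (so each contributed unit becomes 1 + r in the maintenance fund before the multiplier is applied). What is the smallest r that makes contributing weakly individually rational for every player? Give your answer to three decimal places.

0.613

With matching at rate r, one contributed unit becomes (1 + r) in the maintenance fund and returns 6.2 × (1 + r) / 10 to the contributor.
Setting this equal to 1: 1 + r = 10/6.2 = 1.6129.
So the minimum matching rate is r = 1.6129 − 1 = 0.613.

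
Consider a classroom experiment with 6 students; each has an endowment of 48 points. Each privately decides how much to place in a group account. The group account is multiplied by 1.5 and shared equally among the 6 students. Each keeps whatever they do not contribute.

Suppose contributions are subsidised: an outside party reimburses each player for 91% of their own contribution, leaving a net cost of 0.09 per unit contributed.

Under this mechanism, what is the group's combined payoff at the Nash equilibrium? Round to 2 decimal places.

The effective private return per unit is now (1.5/6) / 0.09 = 2.7778 > 1, so every player's dominant strategy flips to full contribution.
At the Nash equilibrium everyone contributes 48. Group total payoff = 6 × (48 × 0.91 + 1.5 × 48) = 694.08.

694.08 points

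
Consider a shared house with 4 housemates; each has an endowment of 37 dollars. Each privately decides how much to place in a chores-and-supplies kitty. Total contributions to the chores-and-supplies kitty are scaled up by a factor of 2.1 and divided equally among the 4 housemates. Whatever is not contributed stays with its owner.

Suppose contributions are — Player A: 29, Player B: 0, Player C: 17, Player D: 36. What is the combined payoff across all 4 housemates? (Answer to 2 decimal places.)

238.20 dollars

Total contributed: 29 + 0 + 17 + 36 = 82; total kept: 4 × 37 − 82 = 66.
The chores-and-supplies kitty pays out 2.1 × 82 = 172.20 in aggregate.
Group total = 66 + 172.20 = 238.20.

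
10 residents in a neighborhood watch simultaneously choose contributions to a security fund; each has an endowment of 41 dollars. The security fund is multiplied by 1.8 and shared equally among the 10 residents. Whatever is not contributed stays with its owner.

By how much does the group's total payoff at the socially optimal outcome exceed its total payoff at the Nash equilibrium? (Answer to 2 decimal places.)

328.00 dollars

Each contributed unit returns 1.8/10 = 0.1800 to its contributor — below 1 — so contributing 0 is dominant for every player. At the Nash equilibrium everyone keeps their 41, and the group total is 10 × 41 = 410.
Each contributed unit returns 1.800 to the group as a whole (0.1800 to each of 10 players), which exceeds 1, so the social optimum is full contribution: group total = 1.800 × 410 = 738.00.
Efficiency loss = 738.00 − 410 = 328.00.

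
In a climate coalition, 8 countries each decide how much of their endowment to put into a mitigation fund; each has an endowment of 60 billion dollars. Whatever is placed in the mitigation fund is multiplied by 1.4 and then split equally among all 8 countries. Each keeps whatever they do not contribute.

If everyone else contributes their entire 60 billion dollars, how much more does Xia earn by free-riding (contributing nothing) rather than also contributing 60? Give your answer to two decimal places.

49.50 billion dollars

Switching from a contribution of 60 to 0 lets Xia keep an extra 60 billion dollars, but lowers the mitigation fund by 60, which costs Xia their own share of that drop: 1.4/8 × 60 = 10.50.
Net gain = 60 − 10.50 = 49.50. The private return per contributed unit (0.1750) is below 1, so free-riding is indeed the best response regardless of what the others do.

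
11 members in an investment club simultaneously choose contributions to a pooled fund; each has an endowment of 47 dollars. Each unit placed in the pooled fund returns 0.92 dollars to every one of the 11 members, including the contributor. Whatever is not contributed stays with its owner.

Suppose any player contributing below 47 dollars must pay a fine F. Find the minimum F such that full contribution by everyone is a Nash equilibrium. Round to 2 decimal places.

Given the others contribute fully, the best deviation is to contribute 0 (any partial contribution still incurs the fine and gives up units whose private return 0.92 is below 1).
Deviating from 47 to 0 saves 47 dollars but forfeits the deviator's share of the drop in the pooled fund: 0.92 × 47 = 43.24.
So the deviation gain is 47 − 43.24 = 3.76, and the fine must be at least 3.76 dollars to wipe it out.

3.76 dollars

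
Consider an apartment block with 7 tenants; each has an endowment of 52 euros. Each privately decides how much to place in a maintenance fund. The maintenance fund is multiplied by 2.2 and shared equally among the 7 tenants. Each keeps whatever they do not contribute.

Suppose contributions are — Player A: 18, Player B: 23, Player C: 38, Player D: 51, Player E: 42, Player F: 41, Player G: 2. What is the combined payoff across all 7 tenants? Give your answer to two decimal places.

Total contributed: 18 + 23 + 38 + 51 + 42 + 41 + 2 = 215; total kept: 7 × 52 − 215 = 149.
The maintenance fund pays out 2.2 × 215 = 473.00 in aggregate.
Group total = 149 + 473.00 = 622.00.

622.00 euros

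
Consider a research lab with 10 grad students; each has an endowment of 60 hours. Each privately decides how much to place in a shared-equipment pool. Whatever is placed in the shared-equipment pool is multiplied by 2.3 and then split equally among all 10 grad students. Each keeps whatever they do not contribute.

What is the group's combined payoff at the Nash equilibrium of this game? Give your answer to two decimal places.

Each contributed unit returns 2.3/10 = 0.2300 to its contributor — below 1 — so contributing 0 is dominant for every player. At the Nash equilibrium everyone keeps their 60, and the group total is 10 × 60 = 600.

600.00 hours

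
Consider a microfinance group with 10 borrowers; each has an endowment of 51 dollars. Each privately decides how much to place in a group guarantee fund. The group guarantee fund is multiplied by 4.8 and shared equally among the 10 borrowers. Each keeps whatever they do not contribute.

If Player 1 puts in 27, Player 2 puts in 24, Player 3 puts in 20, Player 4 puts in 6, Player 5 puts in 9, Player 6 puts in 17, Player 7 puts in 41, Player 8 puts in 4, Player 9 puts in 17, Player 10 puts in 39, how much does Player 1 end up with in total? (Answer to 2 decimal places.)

121.92 dollars

Total contributed: 27 + 24 + 20 + 6 + 9 + 17 + 41 + 4 + 17 + 39 = 204.
Each receives 4.8 × 204 / 10 = 97.92 from the group guarantee fund.
Player 1 keeps 51 − 27 = 24, so Player 1's payoff is 24 + 97.92 = 121.92.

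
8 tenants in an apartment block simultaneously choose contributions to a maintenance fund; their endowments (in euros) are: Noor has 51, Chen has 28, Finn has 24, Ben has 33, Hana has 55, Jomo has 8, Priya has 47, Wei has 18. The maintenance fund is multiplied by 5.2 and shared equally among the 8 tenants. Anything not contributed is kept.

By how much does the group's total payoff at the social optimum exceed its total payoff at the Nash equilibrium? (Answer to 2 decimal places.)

The private return per contributed unit is 5.2/8 = 0.6500 < 1 for every player regardless of endowment, so the Nash equilibrium is zero contribution and the group total is Σ E_j = 51 + 28 + 24 + 33 + 55 + 8 + 47 + 18 = 264.
Each contributed unit returns 5.200 to the group, so the social optimum is full contribution by everyone: group total = 5.200 × 264 = 1372.80.
Efficiency loss = (5.200 − 1) × 264 = 1108.80.

1108.80 euros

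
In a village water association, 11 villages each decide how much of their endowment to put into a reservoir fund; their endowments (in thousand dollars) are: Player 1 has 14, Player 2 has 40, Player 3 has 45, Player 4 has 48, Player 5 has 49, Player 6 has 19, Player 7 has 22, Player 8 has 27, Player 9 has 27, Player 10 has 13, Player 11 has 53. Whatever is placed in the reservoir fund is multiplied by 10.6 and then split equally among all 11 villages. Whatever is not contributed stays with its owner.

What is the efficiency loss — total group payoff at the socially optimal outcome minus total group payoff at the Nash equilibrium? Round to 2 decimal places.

3427.20 thousand dollars

The private return per contributed unit is 10.6/11 = 0.9636 < 1 for every player regardless of endowment, so the Nash equilibrium is zero contribution and the group total is Σ E_j = 14 + 40 + 45 + 48 + 49 + 19 + 22 + 27 + 27 + 13 + 53 = 357.
Each contributed unit returns 10.600 to the group, so the social optimum is full contribution by everyone: group total = 10.600 × 357 = 3784.20.
Efficiency loss = (10.600 − 1) × 357 = 3427.20.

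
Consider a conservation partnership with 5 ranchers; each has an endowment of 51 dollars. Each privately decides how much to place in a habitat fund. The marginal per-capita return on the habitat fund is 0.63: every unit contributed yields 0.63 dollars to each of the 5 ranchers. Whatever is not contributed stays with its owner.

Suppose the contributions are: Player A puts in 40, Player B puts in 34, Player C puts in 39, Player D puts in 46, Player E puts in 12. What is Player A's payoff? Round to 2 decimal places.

Total contributed: 40 + 34 + 39 + 46 + 12 = 171.
Each receives 0.63 × 171 = 107.73 from the habitat fund.
Player A keeps 51 − 40 = 11, so Player A's payoff is 11 + 107.73 = 118.73.

118.73 dollars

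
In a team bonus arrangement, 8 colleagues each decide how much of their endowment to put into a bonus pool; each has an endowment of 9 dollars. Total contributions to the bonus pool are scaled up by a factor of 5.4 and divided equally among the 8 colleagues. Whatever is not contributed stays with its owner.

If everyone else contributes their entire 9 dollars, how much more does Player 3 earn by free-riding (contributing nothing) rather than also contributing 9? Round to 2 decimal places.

2.93 dollars

Switching from a contribution of 9 to 0 lets Player 3 keep an extra 9 dollars, but lowers the bonus pool by 9, which costs Player 3 their own share of that drop: 5.4/8 × 9 = 6.07.
Net gain = 9 − 6.07 = 2.93. The private return per contributed unit (0.6750) is below 1, so free-riding is indeed the best response regardless of what the others do.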